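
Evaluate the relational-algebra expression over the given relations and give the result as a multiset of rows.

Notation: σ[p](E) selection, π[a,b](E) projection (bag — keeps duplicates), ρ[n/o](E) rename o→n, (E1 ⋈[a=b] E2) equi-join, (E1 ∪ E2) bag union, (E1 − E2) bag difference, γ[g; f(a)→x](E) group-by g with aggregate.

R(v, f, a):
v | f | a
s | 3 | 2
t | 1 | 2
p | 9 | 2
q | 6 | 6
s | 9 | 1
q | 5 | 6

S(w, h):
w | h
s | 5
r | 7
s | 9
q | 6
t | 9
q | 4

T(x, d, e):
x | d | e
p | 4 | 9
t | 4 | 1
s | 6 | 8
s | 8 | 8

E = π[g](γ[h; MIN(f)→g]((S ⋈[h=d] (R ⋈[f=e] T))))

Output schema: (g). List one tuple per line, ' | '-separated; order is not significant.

Subexpression sizes:
  S → 6
  R → 6
  T → 4
  (R ⋈[f=e] T) → 3
  (S ⋈[h=d] (R ⋈[f=e] T)) → 3
  γ[h; MIN(f)→g]((S ⋈[h=d] (R ⋈[f=e] T))) → 1
  π[g](γ[h; MIN(f)→g]((S ⋈[h=d] (R ⋈[f=e] T)))) → 1

== RESULT ==
g
1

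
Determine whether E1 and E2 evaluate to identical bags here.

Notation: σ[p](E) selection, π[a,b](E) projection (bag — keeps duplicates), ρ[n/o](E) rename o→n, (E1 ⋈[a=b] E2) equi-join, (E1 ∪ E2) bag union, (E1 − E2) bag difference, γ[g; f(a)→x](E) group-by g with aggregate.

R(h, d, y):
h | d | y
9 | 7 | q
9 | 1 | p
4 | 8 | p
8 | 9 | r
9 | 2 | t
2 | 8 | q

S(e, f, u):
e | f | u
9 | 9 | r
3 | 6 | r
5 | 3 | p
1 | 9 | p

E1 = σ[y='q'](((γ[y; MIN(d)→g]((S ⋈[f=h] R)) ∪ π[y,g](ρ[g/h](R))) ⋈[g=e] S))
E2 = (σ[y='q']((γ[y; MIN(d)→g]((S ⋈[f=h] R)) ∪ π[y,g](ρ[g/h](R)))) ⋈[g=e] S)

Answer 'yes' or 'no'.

E1 row counts bottom-up:
  S → 4
  R → 6
  (S ⋈[f=h] R) → 6
  γ[y; MIN(d)→g]((S ⋈[f=h] R)) → 3
  R → 6
  ρ[g/h](R) → 6
  π[y,g](ρ[g/h](R)) → 6
  (γ[y; MIN(d)→g]((S ⋈[f=h] R)) ∪ π[y,g](ρ[g/h](R))) → 9
  S → 4
  ((γ[y; MIN(d)→g]((S ⋈[f=h] R)) ∪ π[y,g](ρ[g/h](R))) ⋈[g=e] S) → 4
  σ[y='q'](((γ[y; MIN(d)→g]((S ⋈[f=h] R)) ∪ π[y,g](ρ[g/h](R))) ⋈[g=e] S)) → 1
E2 row counts bottom-up:
  S → 4
  R → 6
  (S ⋈[f=h] R) → 6
  γ[y; MIN(d)→g]((S ⋈[f=h] R)) → 3
  R → 6
  ρ[g/h](R) → 6
  π[y,g](ρ[g/h](R)) → 6
  (γ[y; MIN(d)→g]((S ⋈[f=h] R)) ∪ π[y,g](ρ[g/h](R))) → 9
  σ[y='q']((γ[y; MIN(d)→g]((S ⋈[f=h] R)) ∪ π[y,g](ρ[g/h](R)))) → 3
  S → 4
  (σ[y='q']((γ[y; MIN(d)→g]((S ⋈[f=h] R)) ∪ π[y,g](ρ[g/h](R)))) ⋈[g=e] S) → 1

E1 and E2 produce the same multiset:
y | g | e | f | u
q | 9 | 9 | 9 | r

yes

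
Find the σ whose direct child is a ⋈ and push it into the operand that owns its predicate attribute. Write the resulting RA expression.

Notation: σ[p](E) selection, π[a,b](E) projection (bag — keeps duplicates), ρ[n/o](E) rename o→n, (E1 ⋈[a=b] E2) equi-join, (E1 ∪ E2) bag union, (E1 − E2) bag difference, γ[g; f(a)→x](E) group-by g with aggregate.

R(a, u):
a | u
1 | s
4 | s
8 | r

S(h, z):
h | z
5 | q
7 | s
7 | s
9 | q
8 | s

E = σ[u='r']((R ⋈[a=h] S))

σ filters on u, owned by the left side.
E' = (σ[u='r'](R) ⋈[a=h] S)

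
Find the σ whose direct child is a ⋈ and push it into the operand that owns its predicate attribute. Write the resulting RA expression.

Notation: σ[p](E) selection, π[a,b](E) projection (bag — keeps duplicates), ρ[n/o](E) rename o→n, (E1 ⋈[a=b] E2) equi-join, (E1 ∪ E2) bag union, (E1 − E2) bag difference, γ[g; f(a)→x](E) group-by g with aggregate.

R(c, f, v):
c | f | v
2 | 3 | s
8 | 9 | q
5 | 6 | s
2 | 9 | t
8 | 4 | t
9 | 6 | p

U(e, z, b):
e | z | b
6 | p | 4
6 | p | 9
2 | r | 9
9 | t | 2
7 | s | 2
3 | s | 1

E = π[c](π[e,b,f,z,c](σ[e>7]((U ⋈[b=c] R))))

σ filters on e, owned by the left side.
E' = π[c](π[e,b,f,z,c]((σ[e>7](U) ⋈[b=c] R)))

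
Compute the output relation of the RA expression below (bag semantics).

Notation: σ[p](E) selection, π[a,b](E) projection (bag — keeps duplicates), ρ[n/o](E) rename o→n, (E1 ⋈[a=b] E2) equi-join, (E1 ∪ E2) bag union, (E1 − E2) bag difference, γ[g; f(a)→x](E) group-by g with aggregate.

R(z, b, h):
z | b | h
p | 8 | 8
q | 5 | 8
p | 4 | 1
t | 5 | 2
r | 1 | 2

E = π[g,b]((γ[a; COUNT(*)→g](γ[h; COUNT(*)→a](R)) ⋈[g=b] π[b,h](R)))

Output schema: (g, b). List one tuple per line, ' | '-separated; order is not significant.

Subexpression sizes:
  R → 5
  γ[h; COUNT(*)→a](R) → 3
  γ[a; COUNT(*)→g](γ[h; COUNT(*)→a](R)) → 2
  R → 5
  π[b,h](R) → 5
  (γ[a; COUNT(*)→g](γ[h; COUNT(*)→a](R)) ⋈[g=b] π[b,h](R)) → 1
  π[g,b]((γ[a; COUNT(*)→g](γ[h; COUNT(*)→a](R)) ⋈[g=b] π[b,h](R))) → 1

== RESULT ==
g | b
1 | 1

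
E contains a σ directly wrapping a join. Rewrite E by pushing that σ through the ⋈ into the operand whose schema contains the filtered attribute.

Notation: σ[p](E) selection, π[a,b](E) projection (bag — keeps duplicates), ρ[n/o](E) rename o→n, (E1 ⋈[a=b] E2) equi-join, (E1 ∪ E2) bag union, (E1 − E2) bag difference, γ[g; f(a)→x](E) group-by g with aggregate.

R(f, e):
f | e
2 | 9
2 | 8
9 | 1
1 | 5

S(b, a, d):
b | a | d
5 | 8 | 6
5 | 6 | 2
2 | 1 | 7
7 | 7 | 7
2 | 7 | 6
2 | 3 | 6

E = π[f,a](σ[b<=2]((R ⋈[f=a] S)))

σ filters on b, owned by the right side.
E' = π[f,a]((R ⋈[f=a] σ[b<=2](S)))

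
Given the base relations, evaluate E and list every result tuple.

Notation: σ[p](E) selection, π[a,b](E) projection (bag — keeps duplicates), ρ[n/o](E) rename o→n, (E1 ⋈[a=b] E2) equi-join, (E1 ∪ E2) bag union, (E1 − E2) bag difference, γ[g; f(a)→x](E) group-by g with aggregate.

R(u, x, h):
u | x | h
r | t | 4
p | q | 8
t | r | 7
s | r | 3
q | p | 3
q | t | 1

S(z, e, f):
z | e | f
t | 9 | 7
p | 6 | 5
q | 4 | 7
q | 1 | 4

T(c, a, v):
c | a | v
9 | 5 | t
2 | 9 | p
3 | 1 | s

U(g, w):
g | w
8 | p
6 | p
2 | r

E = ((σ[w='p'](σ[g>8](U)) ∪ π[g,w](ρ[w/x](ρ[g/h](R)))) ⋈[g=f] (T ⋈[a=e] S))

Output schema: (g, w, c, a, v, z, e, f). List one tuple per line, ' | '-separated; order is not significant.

Per-node cardinality:
  U → 3
  σ[g>8](U) → 0
  σ[w='p'](σ[g>8](U)) → 0
  R → 6
  ρ[g/h](R) → 6
  ρ[w/x](ρ[g/h](R)) → 6
  π[g,w](ρ[w/x](ρ[g/h](R))) → 6
  (σ[w='p'](σ[g>8](U)) ∪ π[g,w](ρ[w/x](ρ[g/h](R)))) → 6
  T → 3
  S → 4
  (T ⋈[a=e] S) → 2
  ((σ[w='p'](σ[g>8](U)) ∪ π[g,w](ρ[w/x](ρ[g/h](R)))) ⋈[g=f] (T ⋈[a=e] S)) → 2

== RESULT ==
g | w | c | a | v | z | e | f
4 | t | 3 | 1 | s | q | 1 | 4
7 | r | 2 | 9 | p | t | 9 | 7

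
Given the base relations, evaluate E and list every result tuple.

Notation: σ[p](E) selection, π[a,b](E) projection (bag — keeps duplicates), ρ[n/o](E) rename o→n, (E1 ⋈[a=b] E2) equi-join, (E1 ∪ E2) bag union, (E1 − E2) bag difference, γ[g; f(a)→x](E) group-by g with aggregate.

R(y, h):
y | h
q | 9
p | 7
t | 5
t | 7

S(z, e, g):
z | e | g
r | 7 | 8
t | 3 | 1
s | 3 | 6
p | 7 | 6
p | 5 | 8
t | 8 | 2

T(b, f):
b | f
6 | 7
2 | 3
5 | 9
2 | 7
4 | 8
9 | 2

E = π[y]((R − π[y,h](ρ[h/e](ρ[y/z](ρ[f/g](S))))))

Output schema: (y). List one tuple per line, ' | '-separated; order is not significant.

Subexpression sizes:
  R → 4
  S → 6
  ρ[f/g](S) → 6
  ρ[y/z](ρ[f/g](S)) → 6
  ρ[h/e](ρ[y/z](ρ[f/g](S))) → 6
  π[y,h](ρ[h/e](ρ[y/z](ρ[f/g](S)))) → 6
  (R − π[y,h](ρ[h/e](ρ[y/z](ρ[f/g](S))))) → 3
  π[y]((R − π[y,h](ρ[h/e](ρ[y/z](ρ[f/g](S)))))) → 3

== RESULT ==
y
q
t
t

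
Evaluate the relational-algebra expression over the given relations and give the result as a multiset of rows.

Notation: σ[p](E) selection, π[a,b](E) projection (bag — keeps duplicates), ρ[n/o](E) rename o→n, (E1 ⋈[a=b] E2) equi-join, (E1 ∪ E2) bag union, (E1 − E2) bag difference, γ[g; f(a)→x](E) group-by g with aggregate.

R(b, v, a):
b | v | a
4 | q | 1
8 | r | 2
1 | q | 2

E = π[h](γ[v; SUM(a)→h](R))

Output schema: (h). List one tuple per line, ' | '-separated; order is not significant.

Stepwise |·|:
  R → 3
  γ[v; SUM(a)→h](R) → 2
  π[h](γ[v; SUM(a)→h](R)) → 2

== RESULT ==
h
2
3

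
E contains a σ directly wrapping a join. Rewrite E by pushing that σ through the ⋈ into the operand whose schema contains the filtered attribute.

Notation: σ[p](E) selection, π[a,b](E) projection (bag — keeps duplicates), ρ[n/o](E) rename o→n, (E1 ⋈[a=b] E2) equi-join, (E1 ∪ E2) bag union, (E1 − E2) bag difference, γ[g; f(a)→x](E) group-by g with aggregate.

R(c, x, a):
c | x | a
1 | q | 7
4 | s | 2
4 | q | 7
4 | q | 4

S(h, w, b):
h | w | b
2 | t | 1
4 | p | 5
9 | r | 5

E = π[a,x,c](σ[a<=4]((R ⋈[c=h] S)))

σ filters on a, owned by the left side.
E' = π[a,x,c]((σ[a<=4](R) ⋈[c=h] S))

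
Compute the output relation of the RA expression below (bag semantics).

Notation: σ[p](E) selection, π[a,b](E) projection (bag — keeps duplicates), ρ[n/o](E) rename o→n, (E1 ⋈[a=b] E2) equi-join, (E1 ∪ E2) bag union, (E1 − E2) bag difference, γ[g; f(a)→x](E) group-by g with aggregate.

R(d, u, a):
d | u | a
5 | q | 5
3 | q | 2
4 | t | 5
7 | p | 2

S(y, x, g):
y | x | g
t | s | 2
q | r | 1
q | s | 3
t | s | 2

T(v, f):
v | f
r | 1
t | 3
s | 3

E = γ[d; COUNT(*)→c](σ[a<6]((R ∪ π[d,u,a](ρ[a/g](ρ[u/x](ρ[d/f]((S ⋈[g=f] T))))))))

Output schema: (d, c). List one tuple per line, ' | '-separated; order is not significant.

Per-node cardinality:
  R → 4
  S → 4
  T → 3
  (S ⋈[g=f] T) → 3
  ρ[d/f]((S ⋈[g=f] T)) → 3
  ρ[u/x](ρ[d/f]((S ⋈[g=f] T))) → 3
  ρ[a/g](ρ[u/x](ρ[d/f]((S ⋈[g=f] T)))) → 3
  π[d,u,a](ρ[a/g](ρ[u/x](ρ[d/f]((S ⋈[g=f] T))))) → 3
  (R ∪ π[d,u,a](ρ[a/g](ρ[u/x](ρ[d/f]((S ⋈[g=f] T)))))) → 7
  σ[a<6]((R ∪ π[d,u,a](ρ[a/g](ρ[u/x](ρ[d/f]((S ⋈[g=f] T))))))) → 7
  γ[d; COUNT(*)→c](σ[a<6]((R ∪ π[d,u,a](ρ[a/g](ρ[u/x](ρ[d/f]((S ⋈[g=f] T)))))))) → 5

== RESULT ==
d | c
1 | 1
3 | 3
4 | 1
5 | 1
7 | 1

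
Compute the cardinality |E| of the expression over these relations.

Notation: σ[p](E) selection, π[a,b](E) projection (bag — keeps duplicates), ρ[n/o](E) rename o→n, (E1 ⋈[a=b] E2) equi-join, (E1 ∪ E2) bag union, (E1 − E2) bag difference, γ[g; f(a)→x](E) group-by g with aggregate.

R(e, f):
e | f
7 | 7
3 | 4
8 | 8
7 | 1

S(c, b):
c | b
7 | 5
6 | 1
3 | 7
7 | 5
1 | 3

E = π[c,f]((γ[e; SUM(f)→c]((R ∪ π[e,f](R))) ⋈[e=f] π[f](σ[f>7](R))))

Subexpression sizes:
  R → 4
  R → 4
  π[e,f](R) → 4
  (R ∪ π[e,f](R)) → 8
  γ[e; SUM(f)→c]((R ∪ π[e,f](R))) → 3
  R → 4
  σ[f>7](R) → 1
  π[f](σ[f>7](R)) → 1
  (γ[e; SUM(f)→c]((R ∪ π[e,f](R))) ⋈[e=f] π[f](σ[f>7](R))) → 1
  π[c,f]((γ[e; SUM(f)→c]((R ∪ π[e,f](R))) ⋈[e=f] π[f](σ[f>7](R)))) → 1

|E| = 1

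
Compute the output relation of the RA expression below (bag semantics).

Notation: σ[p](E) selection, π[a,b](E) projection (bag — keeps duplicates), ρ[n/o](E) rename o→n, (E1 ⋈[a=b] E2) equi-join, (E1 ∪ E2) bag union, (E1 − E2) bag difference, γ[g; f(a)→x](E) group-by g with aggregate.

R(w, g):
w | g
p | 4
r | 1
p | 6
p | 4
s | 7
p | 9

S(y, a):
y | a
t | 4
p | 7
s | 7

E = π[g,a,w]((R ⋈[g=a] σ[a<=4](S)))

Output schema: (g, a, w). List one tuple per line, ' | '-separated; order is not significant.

Per-node cardinality:
  R → 6
  S → 3
  σ[a<=4](S) → 1
  (R ⋈[g=a] σ[a<=4](S)) → 2
  π[g,a,w]((R ⋈[g=a] σ[a<=4](S))) → 2

== RESULT ==
g | a | w
4 | 4 | p
4 | 4 | p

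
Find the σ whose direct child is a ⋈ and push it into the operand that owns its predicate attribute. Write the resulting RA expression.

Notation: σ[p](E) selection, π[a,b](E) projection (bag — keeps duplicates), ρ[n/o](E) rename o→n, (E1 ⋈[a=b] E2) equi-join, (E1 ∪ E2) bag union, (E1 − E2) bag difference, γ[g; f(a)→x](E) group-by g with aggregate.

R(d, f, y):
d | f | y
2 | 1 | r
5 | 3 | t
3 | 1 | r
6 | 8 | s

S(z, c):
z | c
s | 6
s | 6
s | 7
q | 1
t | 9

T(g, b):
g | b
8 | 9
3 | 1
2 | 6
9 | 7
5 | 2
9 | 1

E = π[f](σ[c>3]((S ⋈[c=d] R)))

σ filters on c, owned by the left side.
E' = π[f]((σ[c>3](S) ⋈[c=d] R))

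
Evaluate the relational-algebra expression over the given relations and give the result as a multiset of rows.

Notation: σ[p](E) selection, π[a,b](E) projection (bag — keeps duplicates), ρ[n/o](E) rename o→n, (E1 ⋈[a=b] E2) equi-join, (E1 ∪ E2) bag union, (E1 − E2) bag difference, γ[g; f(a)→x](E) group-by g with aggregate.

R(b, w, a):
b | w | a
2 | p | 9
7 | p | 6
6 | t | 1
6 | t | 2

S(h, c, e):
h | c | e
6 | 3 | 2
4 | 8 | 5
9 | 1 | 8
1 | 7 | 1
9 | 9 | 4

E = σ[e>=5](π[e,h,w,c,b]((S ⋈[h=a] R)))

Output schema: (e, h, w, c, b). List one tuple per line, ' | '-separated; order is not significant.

Row counts bottom-up:
  S → 5
  R → 4
  (S ⋈[h=a] R) → 4
  π[e,h,w,c,b]((S ⋈[h=a] R)) → 4
  σ[e>=5](π[e,h,w,c,b]((S ⋈[h=a] R))) → 1

== RESULT ==
e | h | w | c | b
8 | 9 | p | 1 | 2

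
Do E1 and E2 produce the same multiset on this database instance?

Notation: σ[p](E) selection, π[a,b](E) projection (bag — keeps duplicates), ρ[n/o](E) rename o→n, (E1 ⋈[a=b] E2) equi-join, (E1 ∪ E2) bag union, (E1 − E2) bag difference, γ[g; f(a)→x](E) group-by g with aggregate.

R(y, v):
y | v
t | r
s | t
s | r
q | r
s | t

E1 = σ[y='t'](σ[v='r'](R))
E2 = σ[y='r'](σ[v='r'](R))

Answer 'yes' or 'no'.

E1 row counts bottom-up:
  R → 5
  σ[v='r'](R) → 3
  σ[y='t'](σ[v='r'](R)) → 1
E2 row counts bottom-up:
  R → 5
  σ[v='r'](R) → 3
  σ[y='r'](σ[v='r'](R)) → 0

E1 result:
y | v
t | r
E2 result:
y | v
(0 rows)
Witness: ('t', 'r') appears 1× in E1 but 0× in E2.

no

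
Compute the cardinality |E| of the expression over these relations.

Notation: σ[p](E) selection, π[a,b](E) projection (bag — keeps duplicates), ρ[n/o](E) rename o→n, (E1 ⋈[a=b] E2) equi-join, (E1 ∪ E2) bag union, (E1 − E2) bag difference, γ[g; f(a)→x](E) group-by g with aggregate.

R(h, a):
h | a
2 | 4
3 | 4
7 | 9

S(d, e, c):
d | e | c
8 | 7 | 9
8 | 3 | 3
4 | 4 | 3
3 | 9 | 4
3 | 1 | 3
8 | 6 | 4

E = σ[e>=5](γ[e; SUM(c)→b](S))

Stepwise |·|:
  S → 6
  γ[e; SUM(c)→b](S) → 6
  σ[e>=5](γ[e; SUM(c)→b](S)) → 3

|E| = 3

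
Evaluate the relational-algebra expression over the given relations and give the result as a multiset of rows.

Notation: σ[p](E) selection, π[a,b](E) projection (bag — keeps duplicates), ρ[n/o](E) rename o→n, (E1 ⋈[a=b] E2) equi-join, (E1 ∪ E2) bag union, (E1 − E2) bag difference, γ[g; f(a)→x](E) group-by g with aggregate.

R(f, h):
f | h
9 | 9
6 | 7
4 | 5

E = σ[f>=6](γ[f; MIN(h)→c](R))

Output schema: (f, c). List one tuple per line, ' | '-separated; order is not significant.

Subexpression sizes:
  R → 3
  γ[f; MIN(h)→c](R) → 3
  σ[f>=6](γ[f; MIN(h)→c](R)) → 2

== RESULT ==
f | c
6 | 7
9 | 9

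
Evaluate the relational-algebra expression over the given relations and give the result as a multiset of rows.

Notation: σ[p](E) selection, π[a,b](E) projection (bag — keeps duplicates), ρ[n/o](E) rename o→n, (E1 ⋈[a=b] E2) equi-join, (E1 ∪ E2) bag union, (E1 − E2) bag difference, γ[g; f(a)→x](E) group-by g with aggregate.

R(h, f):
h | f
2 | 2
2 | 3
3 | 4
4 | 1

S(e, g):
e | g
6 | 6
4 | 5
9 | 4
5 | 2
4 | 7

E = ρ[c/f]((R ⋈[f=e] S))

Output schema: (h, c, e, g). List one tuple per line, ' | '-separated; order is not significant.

Subexpression sizes:
  R → 4
  S → 5
  (R ⋈[f=e] S) → 2
  ρ[c/f]((R ⋈[f=e] S)) → 2

== RESULT ==
h | c | e | g
3 | 4 | 4 | 5
3 | 4 | 4 | 7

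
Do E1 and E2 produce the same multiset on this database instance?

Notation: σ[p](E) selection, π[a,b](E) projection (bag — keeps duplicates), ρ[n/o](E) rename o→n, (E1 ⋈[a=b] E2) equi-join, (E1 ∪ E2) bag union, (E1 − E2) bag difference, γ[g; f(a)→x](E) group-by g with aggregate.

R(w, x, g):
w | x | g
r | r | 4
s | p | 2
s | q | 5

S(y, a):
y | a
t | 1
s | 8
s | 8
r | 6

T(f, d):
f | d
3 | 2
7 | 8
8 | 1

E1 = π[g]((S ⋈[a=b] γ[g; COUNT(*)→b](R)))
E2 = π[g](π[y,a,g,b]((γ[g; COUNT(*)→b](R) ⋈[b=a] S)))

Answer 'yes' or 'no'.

E1 stepwise |·|:
  S → 4
  R → 3
  γ[g; COUNT(*)→b](R) → 3
  (S ⋈[a=b] γ[g; COUNT(*)→b](R)) → 3
  π[g]((S ⋈[a=b] γ[g; COUNT(*)→b](R))) → 3
E2 stepwise |·|:
  R → 3
  γ[g; COUNT(*)→b](R) → 3
  S → 4
  (γ[g; COUNT(*)→b](R) ⋈[b=a] S) → 3
  π[y,a,g,b]((γ[g; COUNT(*)→b](R) ⋈[b=a] S)) → 3
  π[g](π[y,a,g,b]((γ[g; COUNT(*)→b](R) ⋈[b=a] S))) → 3

E1 and E2 produce the same multiset:
g
2
4
5

yes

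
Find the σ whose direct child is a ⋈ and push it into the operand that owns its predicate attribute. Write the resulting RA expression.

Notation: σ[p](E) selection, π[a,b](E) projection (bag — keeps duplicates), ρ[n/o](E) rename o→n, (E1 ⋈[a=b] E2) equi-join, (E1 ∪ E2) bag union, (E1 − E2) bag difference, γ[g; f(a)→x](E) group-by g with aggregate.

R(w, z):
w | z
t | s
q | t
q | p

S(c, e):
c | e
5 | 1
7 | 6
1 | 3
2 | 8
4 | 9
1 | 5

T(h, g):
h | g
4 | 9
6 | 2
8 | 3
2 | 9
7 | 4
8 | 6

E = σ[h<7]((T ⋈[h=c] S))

σ filters on h, owned by the left side.
E' = (σ[h<7](T) ⋈[h=c] S)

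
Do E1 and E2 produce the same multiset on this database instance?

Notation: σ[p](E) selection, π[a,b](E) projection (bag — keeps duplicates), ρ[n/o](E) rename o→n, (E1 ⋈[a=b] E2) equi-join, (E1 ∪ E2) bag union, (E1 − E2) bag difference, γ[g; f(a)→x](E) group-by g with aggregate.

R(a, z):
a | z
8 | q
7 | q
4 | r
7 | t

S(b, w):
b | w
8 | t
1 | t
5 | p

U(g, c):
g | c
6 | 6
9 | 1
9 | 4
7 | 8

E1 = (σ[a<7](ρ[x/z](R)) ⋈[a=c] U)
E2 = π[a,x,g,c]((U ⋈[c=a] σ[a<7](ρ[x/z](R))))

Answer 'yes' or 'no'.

E1 per-node cardinality:
  R → 4
  ρ[x/z](R) → 4
  σ[a<7](ρ[x/z](R)) → 1
  U → 4
  (σ[a<7](ρ[x/z](R)) ⋈[a=c] U) → 1
E2 per-node cardinality:
  U → 4
  R → 4
  ρ[x/z](R) → 4
  σ[a<7](ρ[x/z](R)) → 1
  (U ⋈[c=a] σ[a<7](ρ[x/z](R))) → 1
  π[a,x,g,c]((U ⋈[c=a] σ[a<7](ρ[x/z](R)))) → 1

E1 and E2 produce the same multiset:
a | x | g | c
4 | r | 9 | 4

yes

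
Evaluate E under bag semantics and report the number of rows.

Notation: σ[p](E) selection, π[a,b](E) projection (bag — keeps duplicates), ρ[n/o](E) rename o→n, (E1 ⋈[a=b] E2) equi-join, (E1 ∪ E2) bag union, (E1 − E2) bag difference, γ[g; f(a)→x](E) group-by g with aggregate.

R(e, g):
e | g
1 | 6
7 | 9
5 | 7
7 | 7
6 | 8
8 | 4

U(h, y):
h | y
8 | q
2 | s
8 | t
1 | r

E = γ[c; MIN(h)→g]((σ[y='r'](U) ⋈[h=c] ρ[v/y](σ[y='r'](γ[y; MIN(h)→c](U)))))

Per-node cardinality:
  U → 4
  σ[y='r'](U) → 1
  U → 4
  γ[y; MIN(h)→c](U) → 4
  σ[y='r'](γ[y; MIN(h)→c](U)) → 1
  ρ[v/y](σ[y='r'](γ[y; MIN(h)→c](U))) → 1
  (σ[y='r'](U) ⋈[h=c] ρ[v/y](σ[y='r'](γ[y; MIN(h)→c](U)))) → 1
  γ[c; MIN(h)→g]((σ[y='r'](U) ⋈[h=c] ρ[v/y](σ[y='r'](γ[y; MIN(h)→c](U))))) → 1

|E| = 1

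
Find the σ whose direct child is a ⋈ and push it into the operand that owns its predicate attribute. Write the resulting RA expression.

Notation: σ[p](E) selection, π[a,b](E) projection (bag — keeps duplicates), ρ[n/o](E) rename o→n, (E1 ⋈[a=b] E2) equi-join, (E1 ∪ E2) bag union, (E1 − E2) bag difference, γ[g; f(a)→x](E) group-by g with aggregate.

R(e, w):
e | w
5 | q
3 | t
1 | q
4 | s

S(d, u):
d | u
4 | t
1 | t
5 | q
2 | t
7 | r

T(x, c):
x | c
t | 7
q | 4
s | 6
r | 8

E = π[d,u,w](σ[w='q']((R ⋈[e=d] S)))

σ filters on w, owned by the left side.
E' = π[d,u,w]((σ[w='q'](R) ⋈[e=d] S))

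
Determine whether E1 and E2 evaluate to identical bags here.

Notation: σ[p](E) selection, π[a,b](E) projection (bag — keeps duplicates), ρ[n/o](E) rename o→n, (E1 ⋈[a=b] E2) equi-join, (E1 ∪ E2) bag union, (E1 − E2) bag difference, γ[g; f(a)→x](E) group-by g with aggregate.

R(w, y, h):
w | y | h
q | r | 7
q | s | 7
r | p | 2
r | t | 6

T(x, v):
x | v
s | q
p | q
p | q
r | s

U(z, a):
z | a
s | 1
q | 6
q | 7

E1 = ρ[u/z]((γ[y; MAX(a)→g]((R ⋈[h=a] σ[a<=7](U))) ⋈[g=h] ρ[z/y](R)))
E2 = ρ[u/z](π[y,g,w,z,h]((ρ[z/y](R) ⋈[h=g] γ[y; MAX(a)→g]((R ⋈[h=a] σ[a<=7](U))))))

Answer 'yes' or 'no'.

E1 stepwise |·|:
  R → 4
  U → 3
  σ[a<=7](U) → 3
  (R ⋈[h=a] σ[a<=7](U)) → 3
  γ[y; MAX(a)→g]((R ⋈[h=a] σ[a<=7](U))) → 3
  R → 4
  ρ[z/y](R) → 4
  (γ[y; MAX(a)→g]((R ⋈[h=a] σ[a<=7](U))) ⋈[g=h] ρ[z/y](R)) → 5
  ρ[u/z]((γ[y; MAX(a)→g]((R ⋈[h=a] σ[a<=7](U))) ⋈[g=h] ρ[z/y](R))) → 5
E2 stepwise |·|:
  R → 4
  ρ[z/y](R) → 4
  R → 4
  U → 3
  σ[a<=7](U) → 3
  (R ⋈[h=a] σ[a<=7](U)) → 3
  γ[y; MAX(a)→g]((R ⋈[h=a] σ[a<=7](U))) → 3
  (ρ[z/y](R) ⋈[h=g] γ[y; MAX(a)→g]((R ⋈[h=a] σ[a<=7](U)))) → 5
  π[y,g,w,z,h]((ρ[z/y](R) ⋈[h=g] γ[y; MAX(a)→g]((R ⋈[h=a] σ[a<=7](U))))) → 5
  ρ[u/z](π[y,g,w,z,h]((ρ[z/y](R) ⋈[h=g] γ[y; MAX(a)→g]((R ⋈[h=a] σ[a<=7](U)))))) → 5

E1 and E2 produce the same multiset:
y | g | w | u | h
r | 7 | q | r | 7
r | 7 | q | s | 7
s | 7 | q | r | 7
s | 7 | q | s | 7
t | 6 | r | t | 6

yes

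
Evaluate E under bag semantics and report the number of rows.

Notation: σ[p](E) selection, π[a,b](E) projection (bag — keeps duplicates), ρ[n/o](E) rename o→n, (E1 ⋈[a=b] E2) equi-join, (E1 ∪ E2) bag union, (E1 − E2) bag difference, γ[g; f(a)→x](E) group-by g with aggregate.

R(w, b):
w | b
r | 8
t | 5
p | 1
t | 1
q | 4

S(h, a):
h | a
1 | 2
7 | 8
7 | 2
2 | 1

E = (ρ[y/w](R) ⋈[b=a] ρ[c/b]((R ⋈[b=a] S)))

Per-node cardinality:
  R → 5
  ρ[y/w](R) → 5
  R → 5
  S → 4
  (R ⋈[b=a] S) → 3
  ρ[c/b]((R ⋈[b=a] S)) → 3
  (ρ[y/w](R) ⋈[b=a] ρ[c/b]((R ⋈[b=a] S))) → 5

|E| = 5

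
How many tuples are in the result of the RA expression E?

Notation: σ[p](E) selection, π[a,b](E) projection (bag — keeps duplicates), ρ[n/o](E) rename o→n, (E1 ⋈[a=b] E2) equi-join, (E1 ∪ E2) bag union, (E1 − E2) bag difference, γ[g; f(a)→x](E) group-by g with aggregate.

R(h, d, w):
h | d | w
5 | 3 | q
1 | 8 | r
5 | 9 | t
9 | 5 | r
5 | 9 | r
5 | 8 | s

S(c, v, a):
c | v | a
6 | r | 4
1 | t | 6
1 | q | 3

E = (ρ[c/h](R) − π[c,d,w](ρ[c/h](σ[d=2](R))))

Per-node cardinality:
  R → 6
  ρ[c/h](R) → 6
  R → 6
  σ[d=2](R) → 0
  ρ[c/h](σ[d=2](R)) → 0
  π[c,d,w](ρ[c/h](σ[d=2](R))) → 0
  (ρ[c/h](R) − π[c,d,w](ρ[c/h](σ[d=2](R)))) → 6

|E| = 6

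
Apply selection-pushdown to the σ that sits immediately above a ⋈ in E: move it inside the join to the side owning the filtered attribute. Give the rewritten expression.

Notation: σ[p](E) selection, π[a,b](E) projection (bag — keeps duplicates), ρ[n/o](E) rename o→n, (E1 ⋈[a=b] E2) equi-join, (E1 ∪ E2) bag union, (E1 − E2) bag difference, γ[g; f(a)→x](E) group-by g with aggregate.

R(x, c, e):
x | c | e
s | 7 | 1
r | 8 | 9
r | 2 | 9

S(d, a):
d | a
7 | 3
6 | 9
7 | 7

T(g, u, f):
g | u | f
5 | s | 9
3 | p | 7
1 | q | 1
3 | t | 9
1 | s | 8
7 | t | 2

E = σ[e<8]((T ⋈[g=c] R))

σ filters on e, owned by the right side.
E' = (T ⋈[g=c] σ[e<8](R))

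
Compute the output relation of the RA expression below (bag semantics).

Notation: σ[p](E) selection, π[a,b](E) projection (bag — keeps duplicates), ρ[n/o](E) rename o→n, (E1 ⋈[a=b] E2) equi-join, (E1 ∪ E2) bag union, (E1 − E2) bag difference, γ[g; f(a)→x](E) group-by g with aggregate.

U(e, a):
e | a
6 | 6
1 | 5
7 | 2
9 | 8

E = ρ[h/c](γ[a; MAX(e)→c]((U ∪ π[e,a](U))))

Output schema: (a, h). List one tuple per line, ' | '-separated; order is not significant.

Subexpression sizes:
  U → 4
  U → 4
  π[e,a](U) → 4
  (U ∪ π[e,a](U)) → 8
  γ[a; MAX(e)→c]((U ∪ π[e,a](U))) → 4
  ρ[h/c](γ[a; MAX(e)→c]((U ∪ π[e,a](U)))) → 4

== RESULT ==
a | h
2 | 7
5 | 1
6 | 6
8 | 9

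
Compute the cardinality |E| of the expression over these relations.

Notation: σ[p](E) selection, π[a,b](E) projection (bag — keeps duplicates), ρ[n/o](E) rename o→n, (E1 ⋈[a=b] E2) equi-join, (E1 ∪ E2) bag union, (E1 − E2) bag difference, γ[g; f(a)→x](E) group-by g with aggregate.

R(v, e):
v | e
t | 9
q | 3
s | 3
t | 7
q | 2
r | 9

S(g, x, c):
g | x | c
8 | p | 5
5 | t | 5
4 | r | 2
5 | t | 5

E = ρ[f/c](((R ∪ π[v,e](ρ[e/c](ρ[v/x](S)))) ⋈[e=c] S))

Row counts bottom-up:
  R → 6
  S → 4
  ρ[v/x](S) → 4
  ρ[e/c](ρ[v/x](S)) → 4
  π[v,e](ρ[e/c](ρ[v/x](S))) → 4
  (R ∪ π[v,e](ρ[e/c](ρ[v/x](S)))) → 10
  S → 4
  ((R ∪ π[v,e](ρ[e/c](ρ[v/x](S)))) ⋈[e=c] S) → 11
  ρ[f/c](((R ∪ π[v,e](ρ[e/c](ρ[v/x](S)))) ⋈[e=c] S)) → 11

|E| = 11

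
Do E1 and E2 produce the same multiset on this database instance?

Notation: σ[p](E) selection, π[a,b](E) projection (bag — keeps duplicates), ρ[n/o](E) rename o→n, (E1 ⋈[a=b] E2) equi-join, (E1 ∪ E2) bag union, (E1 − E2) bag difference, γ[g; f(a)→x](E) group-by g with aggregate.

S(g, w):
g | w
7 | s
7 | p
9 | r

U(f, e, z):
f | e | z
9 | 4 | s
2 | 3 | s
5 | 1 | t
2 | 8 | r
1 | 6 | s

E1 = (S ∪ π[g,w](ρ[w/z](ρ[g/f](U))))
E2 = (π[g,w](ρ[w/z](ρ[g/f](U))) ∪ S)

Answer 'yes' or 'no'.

E1 row counts bottom-up:
  S → 3
  U → 5
  ρ[g/f](U) → 5
  ρ[w/z](ρ[g/f](U)) → 5
  π[g,w](ρ[w/z](ρ[g/f](U))) → 5
  (S ∪ π[g,w](ρ[w/z](ρ[g/f](U)))) → 8
E2 row counts bottom-up:
  U → 5
  ρ[g/f](U) → 5
  ρ[w/z](ρ[g/f](U)) → 5
  π[g,w](ρ[w/z](ρ[g/f](U))) → 5
  S → 3
  (π[g,w](ρ[w/z](ρ[g/f](U))) ∪ S) → 8

E1 and E2 produce the same multiset:
g | w
1 | s
2 | r
2 | s
5 | t
7 | p
7 | s
9 | r
9 | s

yes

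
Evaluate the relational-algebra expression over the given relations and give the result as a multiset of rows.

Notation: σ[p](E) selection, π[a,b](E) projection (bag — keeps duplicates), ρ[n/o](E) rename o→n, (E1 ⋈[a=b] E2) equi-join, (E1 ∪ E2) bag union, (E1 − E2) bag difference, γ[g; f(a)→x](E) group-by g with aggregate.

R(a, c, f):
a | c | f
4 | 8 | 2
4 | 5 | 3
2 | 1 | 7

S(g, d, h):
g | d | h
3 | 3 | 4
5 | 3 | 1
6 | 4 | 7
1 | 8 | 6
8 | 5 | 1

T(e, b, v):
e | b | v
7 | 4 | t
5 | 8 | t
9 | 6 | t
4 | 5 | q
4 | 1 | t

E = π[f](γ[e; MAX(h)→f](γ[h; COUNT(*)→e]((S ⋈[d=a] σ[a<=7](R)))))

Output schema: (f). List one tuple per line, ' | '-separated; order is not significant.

Stepwise |·|:
  S → 5
  R → 3
  σ[a<=7](R) → 3
  (S ⋈[d=a] σ[a<=7](R)) → 2
  γ[h; COUNT(*)→e]((S ⋈[d=a] σ[a<=7](R))) → 1
  γ[e; MAX(h)→f](γ[h; COUNT(*)→e]((S ⋈[d=a] σ[a<=7](R)))) → 1
  π[f](γ[e; MAX(h)→f](γ[h; COUNT(*)→e]((S ⋈[d=a] σ[a<=7](R))))) → 1

== RESULT ==
f
7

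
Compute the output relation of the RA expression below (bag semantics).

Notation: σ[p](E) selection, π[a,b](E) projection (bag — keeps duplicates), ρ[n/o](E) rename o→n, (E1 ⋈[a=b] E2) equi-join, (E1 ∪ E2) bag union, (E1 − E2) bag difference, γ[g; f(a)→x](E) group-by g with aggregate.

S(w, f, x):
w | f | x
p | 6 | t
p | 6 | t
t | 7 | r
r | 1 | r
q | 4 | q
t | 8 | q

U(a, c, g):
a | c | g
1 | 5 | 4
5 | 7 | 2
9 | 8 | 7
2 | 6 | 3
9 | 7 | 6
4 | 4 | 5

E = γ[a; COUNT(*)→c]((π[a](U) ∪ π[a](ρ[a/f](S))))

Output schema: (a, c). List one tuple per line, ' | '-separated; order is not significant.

Row counts bottom-up:
  U → 6
  π[a](U) → 6
  S → 6
  ρ[a/f](S) → 6
  π[a](ρ[a/f](S)) → 6
  (π[a](U) ∪ π[a](ρ[a/f](S))) → 12
  γ[a; COUNT(*)→c]((π[a](U) ∪ π[a](ρ[a/f](S)))) → 8

== RESULT ==
a | c
1 | 2
2 | 1
4 | 2
5 | 1
6 | 2
7 | 1
8 | 1
9 | 2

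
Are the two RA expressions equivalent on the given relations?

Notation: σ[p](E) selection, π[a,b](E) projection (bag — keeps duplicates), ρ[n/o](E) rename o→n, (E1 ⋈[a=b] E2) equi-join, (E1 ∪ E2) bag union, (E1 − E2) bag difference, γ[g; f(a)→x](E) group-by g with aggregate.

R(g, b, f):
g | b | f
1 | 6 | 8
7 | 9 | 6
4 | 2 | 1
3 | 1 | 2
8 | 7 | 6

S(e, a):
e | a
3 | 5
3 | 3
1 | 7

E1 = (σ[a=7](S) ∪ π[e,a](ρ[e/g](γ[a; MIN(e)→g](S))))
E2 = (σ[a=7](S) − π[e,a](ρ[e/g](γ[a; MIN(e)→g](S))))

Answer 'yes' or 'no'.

E1 subexpression sizes:
  S → 3
  σ[a=7](S) → 1
  S → 3
  γ[a; MIN(e)→g](S) → 3
  ρ[e/g](γ[a; MIN(e)→g](S)) → 3
  π[e,a](ρ[e/g](γ[a; MIN(e)→g](S))) → 3
  (σ[a=7](S) ∪ π[e,a](ρ[e/g](γ[a; MIN(e)→g](S)))) → 4
E2 subexpression sizes:
  S → 3
  σ[a=7](S) → 1
  S → 3
  γ[a; MIN(e)→g](S) → 3
  ρ[e/g](γ[a; MIN(e)→g](S)) → 3
  π[e,a](ρ[e/g](γ[a; MIN(e)→g](S))) → 3
  (σ[a=7](S) − π[e,a](ρ[e/g](γ[a; MIN(e)→g](S)))) → 0

E1 result:
e | a
1 | 7
1 | 7
3 | 3
3 | 5
E2 result:
e | a
(0 rows)
Witness: (1, 7) appears 2× in E1 but 0× in E2.

no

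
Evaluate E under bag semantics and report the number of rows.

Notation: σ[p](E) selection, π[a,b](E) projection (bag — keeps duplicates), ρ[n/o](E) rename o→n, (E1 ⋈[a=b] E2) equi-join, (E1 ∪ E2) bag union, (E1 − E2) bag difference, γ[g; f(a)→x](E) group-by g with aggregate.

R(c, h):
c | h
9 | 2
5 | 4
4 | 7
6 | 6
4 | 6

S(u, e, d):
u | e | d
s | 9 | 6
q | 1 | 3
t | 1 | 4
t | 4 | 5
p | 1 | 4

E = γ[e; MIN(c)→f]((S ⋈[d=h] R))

Stepwise |·|:
  S → 5
  R → 5
  (S ⋈[d=h] R) → 4
  γ[e; MIN(c)→f]((S ⋈[d=h] R)) → 2

|E| = 2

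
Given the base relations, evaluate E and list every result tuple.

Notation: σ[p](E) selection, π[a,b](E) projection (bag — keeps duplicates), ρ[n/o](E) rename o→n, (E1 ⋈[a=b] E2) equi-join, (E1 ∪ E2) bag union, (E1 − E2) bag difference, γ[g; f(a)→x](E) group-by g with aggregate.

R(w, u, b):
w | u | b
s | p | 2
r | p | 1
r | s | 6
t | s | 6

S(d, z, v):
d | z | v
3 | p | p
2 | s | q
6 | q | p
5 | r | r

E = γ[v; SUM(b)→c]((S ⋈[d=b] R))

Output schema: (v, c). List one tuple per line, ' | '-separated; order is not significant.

Row counts bottom-up:
  S → 4
  R → 4
  (S ⋈[d=b] R) → 3
  γ[v; SUM(b)→c]((S ⋈[d=b] R)) → 2

== RESULT ==
v | c
p | 12
q | 2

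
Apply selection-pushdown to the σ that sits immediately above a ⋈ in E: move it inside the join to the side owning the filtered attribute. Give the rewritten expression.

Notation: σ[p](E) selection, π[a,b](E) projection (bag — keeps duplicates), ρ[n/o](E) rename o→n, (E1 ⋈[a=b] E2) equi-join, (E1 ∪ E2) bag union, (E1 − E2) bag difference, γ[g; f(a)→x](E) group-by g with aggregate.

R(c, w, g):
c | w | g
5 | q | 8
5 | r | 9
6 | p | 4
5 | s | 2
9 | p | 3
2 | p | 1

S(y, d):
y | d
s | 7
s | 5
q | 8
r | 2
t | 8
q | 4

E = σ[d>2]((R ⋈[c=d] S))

σ filters on d, owned by the right side.
E' = (R ⋈[c=d] σ[d>2](S))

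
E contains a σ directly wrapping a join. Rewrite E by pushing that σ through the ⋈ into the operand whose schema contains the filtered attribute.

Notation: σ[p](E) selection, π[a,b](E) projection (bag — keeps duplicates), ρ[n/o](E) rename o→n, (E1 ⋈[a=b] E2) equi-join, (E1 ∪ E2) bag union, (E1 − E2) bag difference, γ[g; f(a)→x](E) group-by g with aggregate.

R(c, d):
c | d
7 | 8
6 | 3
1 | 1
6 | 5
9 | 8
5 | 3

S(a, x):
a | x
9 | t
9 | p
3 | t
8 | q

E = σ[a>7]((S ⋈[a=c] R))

σ filters on a, owned by the left side.
E' = (σ[a>7](S) ⋈[a=c] R)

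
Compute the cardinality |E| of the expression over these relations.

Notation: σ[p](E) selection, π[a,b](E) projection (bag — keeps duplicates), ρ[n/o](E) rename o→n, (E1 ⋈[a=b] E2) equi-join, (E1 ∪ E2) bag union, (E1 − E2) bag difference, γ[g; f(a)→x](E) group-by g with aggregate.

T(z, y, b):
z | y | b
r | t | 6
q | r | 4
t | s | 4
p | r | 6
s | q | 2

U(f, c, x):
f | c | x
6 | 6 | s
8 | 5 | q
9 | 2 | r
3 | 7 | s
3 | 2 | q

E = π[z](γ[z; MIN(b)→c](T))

Subexpression sizes:
  T → 5
  γ[z; MIN(b)→c](T) → 5
  π[z](γ[z; MIN(b)→c](T)) → 5

|E| = 5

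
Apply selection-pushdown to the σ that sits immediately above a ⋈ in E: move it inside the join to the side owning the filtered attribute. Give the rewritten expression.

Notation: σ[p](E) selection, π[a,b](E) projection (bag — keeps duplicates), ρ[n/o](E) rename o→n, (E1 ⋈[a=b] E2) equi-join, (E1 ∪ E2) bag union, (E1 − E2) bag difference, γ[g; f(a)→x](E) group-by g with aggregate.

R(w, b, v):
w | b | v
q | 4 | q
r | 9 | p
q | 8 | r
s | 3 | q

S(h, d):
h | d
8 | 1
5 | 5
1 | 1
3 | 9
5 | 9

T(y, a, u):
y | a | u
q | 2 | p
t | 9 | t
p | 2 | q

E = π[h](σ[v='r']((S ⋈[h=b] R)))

σ filters on v, owned by the right side.
E' = π[h]((S ⋈[h=b] σ[v='r'](R)))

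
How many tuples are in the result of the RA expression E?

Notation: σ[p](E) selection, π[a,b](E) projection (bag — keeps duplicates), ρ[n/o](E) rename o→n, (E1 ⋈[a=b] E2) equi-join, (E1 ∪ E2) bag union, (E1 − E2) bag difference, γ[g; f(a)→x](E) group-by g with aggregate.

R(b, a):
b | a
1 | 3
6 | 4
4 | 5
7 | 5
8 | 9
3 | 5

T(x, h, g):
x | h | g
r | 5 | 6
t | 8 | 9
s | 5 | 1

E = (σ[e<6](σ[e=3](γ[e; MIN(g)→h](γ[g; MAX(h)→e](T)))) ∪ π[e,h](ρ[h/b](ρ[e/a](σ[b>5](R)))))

Per-node cardinality:
  T → 3
  γ[g; MAX(h)→e](T) → 3
  γ[e; MIN(g)→h](γ[g; MAX(h)→e](T)) → 2
  σ[e=3](γ[e; MIN(g)→h](γ[g; MAX(h)→e](T))) → 0
  σ[e<6](σ[e=3](γ[e; MIN(g)→h](γ[g; MAX(h)→e](T)))) → 0
  R → 6
  σ[b>5](R) → 3
  ρ[e/a](σ[b>5](R)) → 3
  ρ[h/b](ρ[e/a](σ[b>5](R))) → 3
  π[e,h](ρ[h/b](ρ[e/a](σ[b>5](R)))) → 3
  (σ[e<6](σ[e=3](γ[e; MIN(g)→h](γ[g; MAX(h)→e](T)))) ∪ π[e,h](ρ[h/b](ρ[e/a](σ[b>5](R))))) → 3

|E| = 3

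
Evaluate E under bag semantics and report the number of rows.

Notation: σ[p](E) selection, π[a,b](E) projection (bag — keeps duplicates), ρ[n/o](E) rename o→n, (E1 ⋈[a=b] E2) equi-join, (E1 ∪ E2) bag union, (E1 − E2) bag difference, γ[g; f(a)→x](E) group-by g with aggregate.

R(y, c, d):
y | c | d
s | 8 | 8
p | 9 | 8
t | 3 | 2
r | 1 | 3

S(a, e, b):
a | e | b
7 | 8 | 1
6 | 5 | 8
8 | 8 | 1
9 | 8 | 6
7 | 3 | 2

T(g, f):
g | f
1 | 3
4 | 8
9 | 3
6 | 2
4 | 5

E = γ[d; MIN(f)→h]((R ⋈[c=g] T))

Subexpression sizes:
  R → 4
  T → 5
  (R ⋈[c=g] T) → 2
  γ[d; MIN(f)→h]((R ⋈[c=g] T)) → 2

|E| = 2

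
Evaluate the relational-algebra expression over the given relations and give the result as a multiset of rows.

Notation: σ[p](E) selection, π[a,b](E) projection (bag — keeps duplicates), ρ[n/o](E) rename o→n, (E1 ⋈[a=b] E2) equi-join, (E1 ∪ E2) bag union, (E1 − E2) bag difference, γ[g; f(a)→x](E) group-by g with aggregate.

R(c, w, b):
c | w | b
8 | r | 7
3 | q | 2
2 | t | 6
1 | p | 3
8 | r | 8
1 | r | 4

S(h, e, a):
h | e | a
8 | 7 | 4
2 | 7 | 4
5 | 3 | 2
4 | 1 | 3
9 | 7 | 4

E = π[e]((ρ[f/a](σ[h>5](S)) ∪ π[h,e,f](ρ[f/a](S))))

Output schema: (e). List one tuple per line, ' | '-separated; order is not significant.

Subexpression sizes:
  S → 5
  σ[h>5](S) → 2
  ρ[f/a](σ[h>5](S)) → 2
  S → 5
  ρ[f/a](S) → 5
  π[h,e,f](ρ[f/a](S)) → 5
  (ρ[f/a](σ[h>5](S)) ∪ π[h,e,f](ρ[f/a](S))) → 7
  π[e]((ρ[f/a](σ[h>5](S)) ∪ π[h,e,f](ρ[f/a](S)))) → 7

== RESULT ==
e
1
3
7
7
7
7
7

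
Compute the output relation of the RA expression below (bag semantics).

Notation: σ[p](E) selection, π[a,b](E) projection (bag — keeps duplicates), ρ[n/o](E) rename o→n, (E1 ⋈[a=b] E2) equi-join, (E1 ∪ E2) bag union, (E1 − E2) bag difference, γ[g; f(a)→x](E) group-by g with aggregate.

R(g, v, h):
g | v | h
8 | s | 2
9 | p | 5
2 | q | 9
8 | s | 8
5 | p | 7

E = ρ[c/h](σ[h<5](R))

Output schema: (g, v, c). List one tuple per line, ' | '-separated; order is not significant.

Row counts bottom-up:
  R → 5
  σ[h<5](R) → 1
  ρ[c/h](σ[h<5](R)) → 1

== RESULT ==
g | v | c
8 | s | 2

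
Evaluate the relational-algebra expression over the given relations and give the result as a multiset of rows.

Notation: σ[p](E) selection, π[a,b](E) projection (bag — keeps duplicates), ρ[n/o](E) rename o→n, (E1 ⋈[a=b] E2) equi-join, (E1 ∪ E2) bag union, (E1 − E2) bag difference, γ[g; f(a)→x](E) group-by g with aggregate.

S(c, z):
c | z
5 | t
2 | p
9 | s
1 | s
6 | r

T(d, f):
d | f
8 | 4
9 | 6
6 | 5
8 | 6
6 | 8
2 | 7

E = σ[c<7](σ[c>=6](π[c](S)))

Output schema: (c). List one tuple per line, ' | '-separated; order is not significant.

Stepwise |·|:
  S → 5
  π[c](S) → 5
  σ[c>=6](π[c](S)) → 2
  σ[c<7](σ[c>=6](π[c](S))) → 1

== RESULT ==
c
6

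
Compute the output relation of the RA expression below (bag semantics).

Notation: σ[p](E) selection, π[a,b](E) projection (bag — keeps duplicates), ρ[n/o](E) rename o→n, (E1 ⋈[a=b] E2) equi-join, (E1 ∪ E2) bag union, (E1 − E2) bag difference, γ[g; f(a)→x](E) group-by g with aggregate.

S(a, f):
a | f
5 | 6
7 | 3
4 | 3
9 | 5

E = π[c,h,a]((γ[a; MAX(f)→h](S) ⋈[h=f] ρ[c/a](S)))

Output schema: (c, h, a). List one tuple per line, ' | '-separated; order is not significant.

Row counts bottom-up:
  S → 4
  γ[a; MAX(f)→h](S) → 4
  S → 4
  ρ[c/a](S) → 4
  (γ[a; MAX(f)→h](S) ⋈[h=f] ρ[c/a](S)) → 6
  π[c,h,a]((γ[a; MAX(f)→h](S) ⋈[h=f] ρ[c/a](S))) → 6

== RESULT ==
c | h | a
4 | 3 | 4
4 | 3 | 7
5 | 6 | 5
7 | 3 | 4
7 | 3 | 7
9 | 5 | 9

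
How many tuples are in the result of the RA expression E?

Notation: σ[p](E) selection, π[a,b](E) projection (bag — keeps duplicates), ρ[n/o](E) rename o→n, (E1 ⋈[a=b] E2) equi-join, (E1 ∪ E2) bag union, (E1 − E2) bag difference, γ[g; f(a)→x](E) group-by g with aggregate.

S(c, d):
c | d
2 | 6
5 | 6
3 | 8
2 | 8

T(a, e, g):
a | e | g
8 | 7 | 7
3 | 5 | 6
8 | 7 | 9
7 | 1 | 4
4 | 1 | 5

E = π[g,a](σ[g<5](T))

Row counts bottom-up:
  T → 5
  σ[g<5](T) → 1
  π[g,a](σ[g<5](T)) → 1

|E| = 1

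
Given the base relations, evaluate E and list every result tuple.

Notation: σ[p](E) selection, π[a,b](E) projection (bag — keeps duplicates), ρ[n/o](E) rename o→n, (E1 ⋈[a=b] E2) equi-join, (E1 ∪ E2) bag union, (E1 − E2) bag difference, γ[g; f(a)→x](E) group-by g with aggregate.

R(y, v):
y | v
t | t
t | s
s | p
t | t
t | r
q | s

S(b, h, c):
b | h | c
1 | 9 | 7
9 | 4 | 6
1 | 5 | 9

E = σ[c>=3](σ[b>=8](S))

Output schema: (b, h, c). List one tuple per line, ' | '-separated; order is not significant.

Row counts bottom-up:
  S → 3
  σ[b>=8](S) → 1
  σ[c>=3](σ[b>=8](S)) → 1

== RESULT ==
b | h | c
9 | 4 | 6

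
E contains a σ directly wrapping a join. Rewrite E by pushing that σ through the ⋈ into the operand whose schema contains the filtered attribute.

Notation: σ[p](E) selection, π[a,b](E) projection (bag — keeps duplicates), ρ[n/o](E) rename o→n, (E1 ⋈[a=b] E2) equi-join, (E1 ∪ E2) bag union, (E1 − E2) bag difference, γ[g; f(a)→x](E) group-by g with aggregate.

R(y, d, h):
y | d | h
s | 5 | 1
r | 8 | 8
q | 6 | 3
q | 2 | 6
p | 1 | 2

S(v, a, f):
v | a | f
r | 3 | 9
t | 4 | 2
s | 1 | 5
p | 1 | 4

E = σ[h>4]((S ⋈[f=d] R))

σ filters on h, owned by the right side.
E' = (S ⋈[f=d] σ[h>4](R))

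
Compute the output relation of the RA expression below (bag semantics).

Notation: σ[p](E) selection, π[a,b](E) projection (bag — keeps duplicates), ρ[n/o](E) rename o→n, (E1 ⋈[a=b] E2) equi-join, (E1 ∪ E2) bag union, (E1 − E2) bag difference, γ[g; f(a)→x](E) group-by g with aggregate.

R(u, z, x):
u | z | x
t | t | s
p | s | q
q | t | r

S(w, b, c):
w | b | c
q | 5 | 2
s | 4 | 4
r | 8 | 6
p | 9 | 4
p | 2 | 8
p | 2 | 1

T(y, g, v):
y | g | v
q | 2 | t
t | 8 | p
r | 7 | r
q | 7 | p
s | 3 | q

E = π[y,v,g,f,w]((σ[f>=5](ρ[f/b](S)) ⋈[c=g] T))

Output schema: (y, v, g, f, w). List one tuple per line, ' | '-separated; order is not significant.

Per-node cardinality:
  S → 6
  ρ[f/b](S) → 6
  σ[f>=5](ρ[f/b](S)) → 3
  T → 5
  (σ[f>=5](ρ[f/b](S)) ⋈[c=g] T) → 1
  π[y,v,g,f,w]((σ[f>=5](ρ[f/b](S)) ⋈[c=g] T)) → 1

== RESULT ==
y | v | g | f | w
q | t | 2 | 5 | q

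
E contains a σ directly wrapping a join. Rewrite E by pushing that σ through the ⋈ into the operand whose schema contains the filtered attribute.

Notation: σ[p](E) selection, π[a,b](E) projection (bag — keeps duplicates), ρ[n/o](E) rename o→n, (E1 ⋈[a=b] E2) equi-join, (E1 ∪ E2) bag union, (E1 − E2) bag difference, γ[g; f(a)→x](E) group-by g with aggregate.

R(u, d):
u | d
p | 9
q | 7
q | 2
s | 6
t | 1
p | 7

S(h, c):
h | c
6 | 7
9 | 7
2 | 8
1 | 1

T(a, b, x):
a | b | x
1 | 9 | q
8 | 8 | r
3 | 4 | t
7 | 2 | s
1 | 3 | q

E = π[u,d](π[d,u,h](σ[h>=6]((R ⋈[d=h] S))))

σ filters on h, owned by the right side.
E' = π[u,d](π[d,u,h]((R ⋈[d=h] σ[h>=6](S))))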